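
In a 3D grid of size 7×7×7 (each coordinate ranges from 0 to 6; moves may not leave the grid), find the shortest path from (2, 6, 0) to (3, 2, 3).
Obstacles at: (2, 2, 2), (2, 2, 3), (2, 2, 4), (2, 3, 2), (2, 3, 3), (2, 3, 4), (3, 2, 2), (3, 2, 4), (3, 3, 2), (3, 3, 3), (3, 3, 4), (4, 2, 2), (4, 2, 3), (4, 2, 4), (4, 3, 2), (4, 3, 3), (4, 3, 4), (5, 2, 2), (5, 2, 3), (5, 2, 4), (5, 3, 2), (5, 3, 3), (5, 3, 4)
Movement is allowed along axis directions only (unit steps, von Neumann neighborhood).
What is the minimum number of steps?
10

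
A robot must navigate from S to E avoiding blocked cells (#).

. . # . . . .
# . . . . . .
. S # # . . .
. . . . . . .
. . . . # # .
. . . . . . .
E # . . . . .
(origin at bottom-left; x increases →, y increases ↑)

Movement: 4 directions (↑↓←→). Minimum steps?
5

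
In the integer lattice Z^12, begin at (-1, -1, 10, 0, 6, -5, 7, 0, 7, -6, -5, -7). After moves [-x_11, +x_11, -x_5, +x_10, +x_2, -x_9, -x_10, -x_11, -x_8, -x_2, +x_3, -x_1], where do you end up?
(-2, -1, 11, 0, 5, -5, 7, -1, 6, -6, -6, -7)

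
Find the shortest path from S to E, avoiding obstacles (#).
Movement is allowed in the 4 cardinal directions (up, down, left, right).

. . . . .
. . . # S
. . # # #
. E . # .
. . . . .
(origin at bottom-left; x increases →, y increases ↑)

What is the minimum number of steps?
7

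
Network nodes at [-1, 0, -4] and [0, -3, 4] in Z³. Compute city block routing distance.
12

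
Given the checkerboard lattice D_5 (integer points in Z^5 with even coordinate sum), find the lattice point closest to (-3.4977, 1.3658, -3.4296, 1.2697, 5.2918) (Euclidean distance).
(-4, 1, -3, 1, 5)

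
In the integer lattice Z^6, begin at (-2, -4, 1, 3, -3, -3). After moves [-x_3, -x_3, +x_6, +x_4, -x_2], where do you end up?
(-2, -5, -1, 4, -3, -2)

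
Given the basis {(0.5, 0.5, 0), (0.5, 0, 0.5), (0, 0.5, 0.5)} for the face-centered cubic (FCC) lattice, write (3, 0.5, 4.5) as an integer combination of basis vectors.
-b₁ + 7b₂ + 2b₃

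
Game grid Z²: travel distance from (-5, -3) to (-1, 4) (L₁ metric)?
11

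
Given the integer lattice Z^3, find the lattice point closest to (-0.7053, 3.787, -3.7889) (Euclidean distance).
(-1, 4, -4)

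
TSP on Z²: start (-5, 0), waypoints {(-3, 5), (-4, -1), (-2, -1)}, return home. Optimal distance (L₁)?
18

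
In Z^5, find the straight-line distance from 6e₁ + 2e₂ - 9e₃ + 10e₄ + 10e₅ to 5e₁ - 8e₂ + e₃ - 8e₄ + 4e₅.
23.6854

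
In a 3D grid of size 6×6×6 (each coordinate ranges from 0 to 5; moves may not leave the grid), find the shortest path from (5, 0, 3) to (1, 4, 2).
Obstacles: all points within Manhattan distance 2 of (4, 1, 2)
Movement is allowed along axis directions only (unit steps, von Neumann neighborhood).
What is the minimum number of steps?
11
(one shortest path: (5, 0, 3) → (5, 0, 4) → (4, 0, 4) → (3, 0, 4) → (2, 0, 4) → (1, 0, 4) → (1, 1, 4) → (1, 2, 4) → (1, 3, 4) → (1, 4, 4) → (1, 4, 3) → (1, 4, 2))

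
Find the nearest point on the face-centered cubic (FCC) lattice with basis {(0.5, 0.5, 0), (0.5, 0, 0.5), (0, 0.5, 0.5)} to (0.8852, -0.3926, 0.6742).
(1, -0.5, 0.5)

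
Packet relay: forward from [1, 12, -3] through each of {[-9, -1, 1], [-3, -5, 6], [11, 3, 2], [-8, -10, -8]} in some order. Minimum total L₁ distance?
84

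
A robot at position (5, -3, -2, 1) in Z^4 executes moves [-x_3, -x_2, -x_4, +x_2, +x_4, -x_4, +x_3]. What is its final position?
(5, -3, -2, 0)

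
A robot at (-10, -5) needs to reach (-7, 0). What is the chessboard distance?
5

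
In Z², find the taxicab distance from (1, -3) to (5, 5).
12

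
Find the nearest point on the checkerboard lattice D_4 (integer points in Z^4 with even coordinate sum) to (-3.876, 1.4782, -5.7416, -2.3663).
(-4, 2, -6, -2)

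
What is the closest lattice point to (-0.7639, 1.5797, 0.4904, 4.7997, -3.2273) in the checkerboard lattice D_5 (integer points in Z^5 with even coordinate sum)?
(-1, 2, 1, 5, -3)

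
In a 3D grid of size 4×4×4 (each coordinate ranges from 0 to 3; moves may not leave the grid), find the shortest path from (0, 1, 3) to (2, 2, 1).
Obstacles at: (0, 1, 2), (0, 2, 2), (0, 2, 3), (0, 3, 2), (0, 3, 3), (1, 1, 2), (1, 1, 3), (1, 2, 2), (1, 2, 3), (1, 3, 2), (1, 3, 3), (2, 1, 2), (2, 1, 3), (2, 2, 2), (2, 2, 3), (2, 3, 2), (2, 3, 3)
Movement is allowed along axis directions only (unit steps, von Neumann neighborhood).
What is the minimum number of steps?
7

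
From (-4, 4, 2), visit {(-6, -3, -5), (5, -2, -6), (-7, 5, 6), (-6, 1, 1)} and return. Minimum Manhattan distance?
64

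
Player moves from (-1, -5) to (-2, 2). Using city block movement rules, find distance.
8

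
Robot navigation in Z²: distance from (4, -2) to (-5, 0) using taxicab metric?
11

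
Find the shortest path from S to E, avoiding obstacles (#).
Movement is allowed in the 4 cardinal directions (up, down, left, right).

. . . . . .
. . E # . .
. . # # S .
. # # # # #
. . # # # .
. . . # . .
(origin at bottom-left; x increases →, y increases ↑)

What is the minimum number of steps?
5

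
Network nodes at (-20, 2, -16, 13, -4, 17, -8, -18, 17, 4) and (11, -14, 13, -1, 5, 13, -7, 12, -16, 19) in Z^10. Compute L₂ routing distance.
67.5722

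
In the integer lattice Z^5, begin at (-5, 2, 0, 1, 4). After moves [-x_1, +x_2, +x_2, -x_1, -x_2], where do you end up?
(-7, 3, 0, 1, 4)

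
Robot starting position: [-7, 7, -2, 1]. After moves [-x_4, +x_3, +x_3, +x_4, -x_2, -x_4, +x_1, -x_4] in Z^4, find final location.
(-6, 6, 0, -1)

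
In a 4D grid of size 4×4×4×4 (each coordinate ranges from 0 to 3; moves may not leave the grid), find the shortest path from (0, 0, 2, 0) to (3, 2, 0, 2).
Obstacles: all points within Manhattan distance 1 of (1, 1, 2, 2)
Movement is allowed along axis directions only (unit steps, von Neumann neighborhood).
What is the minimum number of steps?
9
(one shortest path: (0, 0, 2, 0) → (1, 0, 2, 0) → (2, 0, 2, 0) → (3, 0, 2, 0) → (3, 1, 2, 0) → (3, 2, 2, 0) → (3, 2, 1, 0) → (3, 2, 0, 0) → (3, 2, 0, 1) → (3, 2, 0, 2))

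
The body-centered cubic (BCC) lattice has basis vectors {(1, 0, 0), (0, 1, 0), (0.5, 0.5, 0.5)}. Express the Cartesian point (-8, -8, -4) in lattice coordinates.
-4b₁ - 4b₂ - 8b₃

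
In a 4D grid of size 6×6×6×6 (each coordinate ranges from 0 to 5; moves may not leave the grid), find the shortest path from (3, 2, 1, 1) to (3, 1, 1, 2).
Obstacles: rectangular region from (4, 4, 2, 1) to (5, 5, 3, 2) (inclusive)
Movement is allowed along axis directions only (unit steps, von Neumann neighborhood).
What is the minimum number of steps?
2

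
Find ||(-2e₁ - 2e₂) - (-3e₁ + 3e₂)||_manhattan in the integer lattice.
6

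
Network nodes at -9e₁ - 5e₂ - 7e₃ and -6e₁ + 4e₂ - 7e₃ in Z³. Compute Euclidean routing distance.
9.48683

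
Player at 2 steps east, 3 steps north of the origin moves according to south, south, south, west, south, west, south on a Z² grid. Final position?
(0, -2)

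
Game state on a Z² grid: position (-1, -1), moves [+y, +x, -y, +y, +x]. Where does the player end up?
(1, 0)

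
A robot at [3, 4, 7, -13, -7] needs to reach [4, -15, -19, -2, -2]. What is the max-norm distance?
26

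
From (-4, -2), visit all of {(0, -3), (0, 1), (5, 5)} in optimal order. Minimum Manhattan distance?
18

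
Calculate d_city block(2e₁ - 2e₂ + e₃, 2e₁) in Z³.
3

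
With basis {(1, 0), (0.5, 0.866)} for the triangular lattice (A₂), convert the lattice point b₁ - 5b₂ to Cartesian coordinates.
(-1.5, -4.33)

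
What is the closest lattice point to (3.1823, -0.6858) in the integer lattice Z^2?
(3, -1)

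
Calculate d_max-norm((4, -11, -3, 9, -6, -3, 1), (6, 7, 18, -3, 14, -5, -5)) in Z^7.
21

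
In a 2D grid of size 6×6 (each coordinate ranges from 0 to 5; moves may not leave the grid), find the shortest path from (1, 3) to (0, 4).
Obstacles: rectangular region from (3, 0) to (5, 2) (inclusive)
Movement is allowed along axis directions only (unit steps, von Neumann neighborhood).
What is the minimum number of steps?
2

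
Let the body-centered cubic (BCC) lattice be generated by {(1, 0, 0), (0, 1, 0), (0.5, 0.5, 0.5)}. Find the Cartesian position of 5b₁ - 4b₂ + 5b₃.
(7.5, -1.5, 2.5)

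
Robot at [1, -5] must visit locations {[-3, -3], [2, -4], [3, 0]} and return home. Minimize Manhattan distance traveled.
22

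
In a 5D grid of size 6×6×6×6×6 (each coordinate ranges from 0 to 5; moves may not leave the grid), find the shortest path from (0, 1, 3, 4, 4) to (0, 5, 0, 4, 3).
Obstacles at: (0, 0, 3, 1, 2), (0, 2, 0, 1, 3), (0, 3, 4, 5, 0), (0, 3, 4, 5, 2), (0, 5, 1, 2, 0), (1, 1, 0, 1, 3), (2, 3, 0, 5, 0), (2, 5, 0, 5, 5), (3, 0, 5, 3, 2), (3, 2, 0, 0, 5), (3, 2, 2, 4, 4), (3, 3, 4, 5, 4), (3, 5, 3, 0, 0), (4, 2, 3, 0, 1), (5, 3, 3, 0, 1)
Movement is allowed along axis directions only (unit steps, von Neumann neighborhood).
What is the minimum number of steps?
8
(one shortest path: (0, 1, 3, 4, 4) → (0, 2, 3, 4, 4) → (0, 3, 3, 4, 4) → (0, 4, 3, 4, 4) → (0, 5, 3, 4, 4) → (0, 5, 2, 4, 4) → (0, 5, 1, 4, 4) → (0, 5, 0, 4, 4) → (0, 5, 0, 4, 3))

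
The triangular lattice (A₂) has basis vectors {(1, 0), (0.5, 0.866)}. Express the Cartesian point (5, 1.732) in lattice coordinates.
4b₁ + 2b₂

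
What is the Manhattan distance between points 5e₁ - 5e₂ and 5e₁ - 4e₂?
1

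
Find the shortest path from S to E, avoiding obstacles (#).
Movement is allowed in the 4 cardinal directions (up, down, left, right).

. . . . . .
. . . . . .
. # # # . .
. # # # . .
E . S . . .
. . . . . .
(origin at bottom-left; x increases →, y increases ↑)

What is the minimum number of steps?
2
(one shortest path: (2, 1) → (1, 1) → (0, 1))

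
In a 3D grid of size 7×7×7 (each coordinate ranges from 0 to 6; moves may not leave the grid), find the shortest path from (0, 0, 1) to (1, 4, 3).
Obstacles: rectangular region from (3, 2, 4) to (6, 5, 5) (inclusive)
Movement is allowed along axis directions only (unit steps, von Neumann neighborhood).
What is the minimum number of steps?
7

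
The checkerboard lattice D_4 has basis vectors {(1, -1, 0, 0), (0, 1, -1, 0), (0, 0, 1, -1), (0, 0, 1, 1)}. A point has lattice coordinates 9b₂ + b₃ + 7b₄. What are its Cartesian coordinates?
(0, 9, -1, 6)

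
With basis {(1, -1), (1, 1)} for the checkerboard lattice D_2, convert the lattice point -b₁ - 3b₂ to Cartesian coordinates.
(-4, -2)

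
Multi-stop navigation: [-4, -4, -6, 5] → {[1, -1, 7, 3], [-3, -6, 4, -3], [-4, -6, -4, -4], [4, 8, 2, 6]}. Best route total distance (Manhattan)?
61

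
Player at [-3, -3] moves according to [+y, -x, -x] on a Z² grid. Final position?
(-5, -2)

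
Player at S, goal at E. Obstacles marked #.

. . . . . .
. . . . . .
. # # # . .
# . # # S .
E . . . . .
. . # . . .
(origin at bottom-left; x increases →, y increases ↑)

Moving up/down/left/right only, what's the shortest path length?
5
(one shortest path: (4, 2) → (4, 1) → (3, 1) → (2, 1) → (1, 1) → (0, 1))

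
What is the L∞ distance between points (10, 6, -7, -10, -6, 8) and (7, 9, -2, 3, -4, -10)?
18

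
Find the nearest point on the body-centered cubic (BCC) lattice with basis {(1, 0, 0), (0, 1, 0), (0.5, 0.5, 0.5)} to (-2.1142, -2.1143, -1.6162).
(-2, -2, -2)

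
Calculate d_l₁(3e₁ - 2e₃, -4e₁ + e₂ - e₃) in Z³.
9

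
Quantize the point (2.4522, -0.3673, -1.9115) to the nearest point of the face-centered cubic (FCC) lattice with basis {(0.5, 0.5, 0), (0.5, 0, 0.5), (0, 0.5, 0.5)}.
(2.5, -0.5, -2)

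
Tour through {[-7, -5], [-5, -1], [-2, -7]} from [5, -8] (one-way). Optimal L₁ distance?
21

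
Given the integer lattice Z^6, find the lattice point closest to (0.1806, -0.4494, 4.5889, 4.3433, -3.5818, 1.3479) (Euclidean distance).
(0, 0, 5, 4, -4, 1)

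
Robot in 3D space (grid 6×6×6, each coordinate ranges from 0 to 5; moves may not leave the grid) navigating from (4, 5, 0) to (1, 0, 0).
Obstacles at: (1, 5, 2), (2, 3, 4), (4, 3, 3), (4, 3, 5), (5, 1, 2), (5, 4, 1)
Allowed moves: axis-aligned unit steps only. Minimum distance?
8
(one shortest path: (4, 5, 0) → (3, 5, 0) → (2, 5, 0) → (1, 5, 0) → (1, 4, 0) → (1, 3, 0) → (1, 2, 0) → (1, 1, 0) → (1, 0, 0))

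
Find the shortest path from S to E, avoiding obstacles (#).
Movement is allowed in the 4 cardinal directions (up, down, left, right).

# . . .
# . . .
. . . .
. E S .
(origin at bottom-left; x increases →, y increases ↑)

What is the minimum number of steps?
1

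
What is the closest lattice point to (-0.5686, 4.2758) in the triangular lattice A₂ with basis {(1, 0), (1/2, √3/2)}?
(-0.5, 4.33)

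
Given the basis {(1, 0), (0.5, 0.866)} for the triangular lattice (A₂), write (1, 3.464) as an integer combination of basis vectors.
-b₁ + 4b₂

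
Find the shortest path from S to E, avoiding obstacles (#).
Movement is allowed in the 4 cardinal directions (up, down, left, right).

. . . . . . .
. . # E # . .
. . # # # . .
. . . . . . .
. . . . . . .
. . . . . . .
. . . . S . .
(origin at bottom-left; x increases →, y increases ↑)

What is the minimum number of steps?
10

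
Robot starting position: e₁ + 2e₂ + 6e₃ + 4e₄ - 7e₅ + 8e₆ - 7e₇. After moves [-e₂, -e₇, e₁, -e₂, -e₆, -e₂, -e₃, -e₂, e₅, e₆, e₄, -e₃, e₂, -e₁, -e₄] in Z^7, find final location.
(1, -1, 4, 4, -6, 8, -8)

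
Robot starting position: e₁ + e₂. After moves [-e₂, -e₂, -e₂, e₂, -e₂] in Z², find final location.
(1, -2)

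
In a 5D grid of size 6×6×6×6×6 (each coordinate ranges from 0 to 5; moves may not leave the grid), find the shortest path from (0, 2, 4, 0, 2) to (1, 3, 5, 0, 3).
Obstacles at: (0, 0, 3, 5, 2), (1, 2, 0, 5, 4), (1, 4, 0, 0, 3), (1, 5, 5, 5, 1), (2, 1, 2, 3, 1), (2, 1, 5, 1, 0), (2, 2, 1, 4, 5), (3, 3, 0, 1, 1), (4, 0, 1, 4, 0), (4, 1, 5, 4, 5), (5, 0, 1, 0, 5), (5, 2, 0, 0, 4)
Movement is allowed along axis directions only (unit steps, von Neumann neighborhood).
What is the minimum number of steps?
4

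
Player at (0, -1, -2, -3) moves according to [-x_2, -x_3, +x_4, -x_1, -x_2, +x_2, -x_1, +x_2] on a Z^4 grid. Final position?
(-2, -1, -3, -2)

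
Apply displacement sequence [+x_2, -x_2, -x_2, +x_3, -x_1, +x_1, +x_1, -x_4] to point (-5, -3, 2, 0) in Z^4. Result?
(-4, -4, 3, -1)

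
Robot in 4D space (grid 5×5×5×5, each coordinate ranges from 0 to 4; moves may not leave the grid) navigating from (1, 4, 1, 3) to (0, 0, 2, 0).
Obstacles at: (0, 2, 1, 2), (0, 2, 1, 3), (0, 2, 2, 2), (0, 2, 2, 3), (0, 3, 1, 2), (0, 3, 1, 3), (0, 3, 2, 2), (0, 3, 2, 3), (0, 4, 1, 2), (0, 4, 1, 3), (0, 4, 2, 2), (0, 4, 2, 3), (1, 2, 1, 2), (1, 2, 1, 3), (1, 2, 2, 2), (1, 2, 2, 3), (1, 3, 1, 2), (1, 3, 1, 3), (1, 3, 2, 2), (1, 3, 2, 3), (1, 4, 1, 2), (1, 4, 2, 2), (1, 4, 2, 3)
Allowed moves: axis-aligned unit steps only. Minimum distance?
11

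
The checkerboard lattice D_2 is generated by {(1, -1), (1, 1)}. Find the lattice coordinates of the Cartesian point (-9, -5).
-2b₁ - 7b₂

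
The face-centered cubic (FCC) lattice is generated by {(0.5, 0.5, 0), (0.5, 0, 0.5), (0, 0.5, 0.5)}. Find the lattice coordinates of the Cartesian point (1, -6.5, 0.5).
-6b₁ + 8b₂ - 7b₃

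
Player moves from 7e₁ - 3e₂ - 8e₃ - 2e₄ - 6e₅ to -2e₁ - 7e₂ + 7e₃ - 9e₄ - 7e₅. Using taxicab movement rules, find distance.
36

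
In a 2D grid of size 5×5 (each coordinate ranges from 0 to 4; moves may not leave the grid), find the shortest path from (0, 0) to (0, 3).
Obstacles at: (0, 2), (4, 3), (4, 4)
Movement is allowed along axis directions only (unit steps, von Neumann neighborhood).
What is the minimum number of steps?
5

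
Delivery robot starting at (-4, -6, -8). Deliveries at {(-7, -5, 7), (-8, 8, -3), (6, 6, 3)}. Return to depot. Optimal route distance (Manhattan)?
92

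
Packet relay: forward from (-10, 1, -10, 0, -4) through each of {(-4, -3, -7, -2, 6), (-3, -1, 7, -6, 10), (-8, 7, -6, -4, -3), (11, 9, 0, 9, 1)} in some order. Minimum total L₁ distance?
123
(one optimal route: (-10, 1, -10, 0, -4) → (-8, 7, -6, -4, -3) → (-4, -3, -7, -2, 6) → (-3, -1, 7, -6, 10) → (11, 9, 0, 9, 1))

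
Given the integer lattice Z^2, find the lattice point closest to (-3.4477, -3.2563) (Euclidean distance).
(-3, -3)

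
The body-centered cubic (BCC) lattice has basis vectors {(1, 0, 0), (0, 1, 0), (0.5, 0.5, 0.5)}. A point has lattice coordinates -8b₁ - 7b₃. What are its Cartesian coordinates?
(-11.5, -3.5, -3.5)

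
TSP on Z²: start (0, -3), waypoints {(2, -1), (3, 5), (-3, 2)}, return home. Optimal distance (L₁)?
28
(one optimal route: (0, -3) → (2, -1) → (3, 5) → (-3, 2) → (0, -3))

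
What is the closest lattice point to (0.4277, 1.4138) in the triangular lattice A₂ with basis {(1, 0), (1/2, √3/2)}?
(0, 1.732)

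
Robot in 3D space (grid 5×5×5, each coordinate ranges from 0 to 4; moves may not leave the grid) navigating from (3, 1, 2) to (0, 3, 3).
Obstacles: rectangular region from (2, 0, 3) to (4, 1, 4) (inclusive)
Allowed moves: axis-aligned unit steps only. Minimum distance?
6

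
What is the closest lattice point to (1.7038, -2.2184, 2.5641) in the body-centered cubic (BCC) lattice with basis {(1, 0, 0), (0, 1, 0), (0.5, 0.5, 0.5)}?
(1.5, -2.5, 2.5)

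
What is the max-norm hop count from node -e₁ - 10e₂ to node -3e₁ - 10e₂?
2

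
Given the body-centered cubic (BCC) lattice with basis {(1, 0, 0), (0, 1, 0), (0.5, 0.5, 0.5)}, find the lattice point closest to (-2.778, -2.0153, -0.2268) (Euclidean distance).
(-3, -2, 0)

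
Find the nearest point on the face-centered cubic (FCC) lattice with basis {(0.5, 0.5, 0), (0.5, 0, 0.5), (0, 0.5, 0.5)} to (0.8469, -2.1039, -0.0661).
(1, -2, 0)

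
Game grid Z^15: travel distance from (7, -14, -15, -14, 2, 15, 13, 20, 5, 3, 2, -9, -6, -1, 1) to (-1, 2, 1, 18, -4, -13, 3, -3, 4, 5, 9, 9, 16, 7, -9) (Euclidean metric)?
63.8357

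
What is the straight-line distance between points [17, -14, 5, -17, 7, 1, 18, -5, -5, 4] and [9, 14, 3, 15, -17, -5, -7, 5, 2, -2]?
57.4282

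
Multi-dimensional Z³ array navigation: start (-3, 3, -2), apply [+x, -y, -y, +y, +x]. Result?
(-1, 2, -2)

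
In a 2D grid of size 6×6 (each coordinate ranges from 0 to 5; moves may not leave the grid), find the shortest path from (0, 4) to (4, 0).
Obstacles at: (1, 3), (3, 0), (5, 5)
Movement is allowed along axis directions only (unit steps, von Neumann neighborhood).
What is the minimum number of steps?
8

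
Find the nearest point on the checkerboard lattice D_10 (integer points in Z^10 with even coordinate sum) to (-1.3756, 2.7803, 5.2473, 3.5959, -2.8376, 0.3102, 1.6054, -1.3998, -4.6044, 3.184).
(-1, 3, 5, 3, -3, 0, 2, -1, -5, 3)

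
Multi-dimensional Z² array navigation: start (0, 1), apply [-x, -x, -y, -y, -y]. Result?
(-2, -2)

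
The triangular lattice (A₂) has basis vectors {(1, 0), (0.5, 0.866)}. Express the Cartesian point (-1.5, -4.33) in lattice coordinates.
b₁ - 5b₂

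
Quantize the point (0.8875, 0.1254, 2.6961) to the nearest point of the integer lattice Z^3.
(1, 0, 3)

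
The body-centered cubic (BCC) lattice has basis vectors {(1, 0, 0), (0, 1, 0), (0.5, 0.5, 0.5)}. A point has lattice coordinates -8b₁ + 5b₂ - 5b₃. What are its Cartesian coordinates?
(-10.5, 2.5, -2.5)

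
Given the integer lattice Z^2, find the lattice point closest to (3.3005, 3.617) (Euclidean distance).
(3, 4)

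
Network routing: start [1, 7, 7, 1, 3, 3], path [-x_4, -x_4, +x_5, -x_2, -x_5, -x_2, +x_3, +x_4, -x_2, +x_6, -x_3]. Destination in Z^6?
(1, 4, 7, 0, 3, 4)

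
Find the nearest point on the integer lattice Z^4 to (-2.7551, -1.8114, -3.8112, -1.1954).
(-3, -2, -4, -1)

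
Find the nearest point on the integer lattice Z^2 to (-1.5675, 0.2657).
(-2, 0)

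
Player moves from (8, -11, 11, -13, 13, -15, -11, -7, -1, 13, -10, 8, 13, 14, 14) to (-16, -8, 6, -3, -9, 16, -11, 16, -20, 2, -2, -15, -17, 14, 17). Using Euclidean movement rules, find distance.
68.3228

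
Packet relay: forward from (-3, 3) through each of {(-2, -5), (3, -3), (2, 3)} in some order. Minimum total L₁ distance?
19
(one optimal route: (-3, 3) → (2, 3) → (3, -3) → (-2, -5))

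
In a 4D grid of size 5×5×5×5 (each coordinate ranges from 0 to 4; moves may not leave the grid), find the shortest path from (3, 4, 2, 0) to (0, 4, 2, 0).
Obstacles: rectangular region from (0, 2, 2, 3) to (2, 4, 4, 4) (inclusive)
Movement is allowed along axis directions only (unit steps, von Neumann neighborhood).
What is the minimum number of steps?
3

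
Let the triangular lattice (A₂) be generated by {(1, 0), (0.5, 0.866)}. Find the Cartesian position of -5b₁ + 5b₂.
(-2.5, 4.33)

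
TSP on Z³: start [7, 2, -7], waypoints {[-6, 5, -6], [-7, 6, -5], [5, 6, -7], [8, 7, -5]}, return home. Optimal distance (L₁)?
46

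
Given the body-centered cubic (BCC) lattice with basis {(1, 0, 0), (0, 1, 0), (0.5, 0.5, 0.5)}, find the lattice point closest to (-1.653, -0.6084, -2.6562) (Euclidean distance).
(-1.5, -0.5, -2.5)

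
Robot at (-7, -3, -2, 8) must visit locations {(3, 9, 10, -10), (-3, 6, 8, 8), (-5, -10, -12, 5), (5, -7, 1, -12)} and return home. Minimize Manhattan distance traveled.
146
(one optimal route: (-7, -3, -2, 8) → (-3, 6, 8, 8) → (3, 9, 10, -10) → (5, -7, 1, -12) → (-5, -10, -12, 5) → (-7, -3, -2, 8))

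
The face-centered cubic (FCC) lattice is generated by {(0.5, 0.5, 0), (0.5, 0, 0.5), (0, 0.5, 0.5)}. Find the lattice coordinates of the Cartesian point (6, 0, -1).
7b₁ + 5b₂ - 7b₃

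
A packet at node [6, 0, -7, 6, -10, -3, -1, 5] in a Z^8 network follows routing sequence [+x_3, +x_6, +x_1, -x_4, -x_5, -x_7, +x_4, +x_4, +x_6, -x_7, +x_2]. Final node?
(7, 1, -6, 7, -11, -1, -3, 5)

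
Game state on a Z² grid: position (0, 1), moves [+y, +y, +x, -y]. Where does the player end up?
(1, 2)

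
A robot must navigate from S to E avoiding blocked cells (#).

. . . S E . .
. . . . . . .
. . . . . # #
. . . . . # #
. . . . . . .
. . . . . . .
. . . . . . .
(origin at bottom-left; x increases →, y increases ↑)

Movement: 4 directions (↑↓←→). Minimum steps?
1
(one shortest path: (3, 6) → (4, 6))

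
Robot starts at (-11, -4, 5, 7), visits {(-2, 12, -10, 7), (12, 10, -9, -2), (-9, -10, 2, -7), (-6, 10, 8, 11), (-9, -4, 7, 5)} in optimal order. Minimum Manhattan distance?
126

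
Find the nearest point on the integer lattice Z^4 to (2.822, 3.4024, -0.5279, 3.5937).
(3, 3, -1, 4)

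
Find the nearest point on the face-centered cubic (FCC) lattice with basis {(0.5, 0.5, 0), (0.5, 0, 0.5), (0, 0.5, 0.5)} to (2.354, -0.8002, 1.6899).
(2.5, -1, 1.5)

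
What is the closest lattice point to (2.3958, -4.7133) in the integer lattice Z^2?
(2, -5)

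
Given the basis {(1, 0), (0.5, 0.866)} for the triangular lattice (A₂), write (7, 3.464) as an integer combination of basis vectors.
5b₁ + 4b₂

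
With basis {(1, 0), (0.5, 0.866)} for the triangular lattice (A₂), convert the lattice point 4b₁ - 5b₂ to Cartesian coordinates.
(1.5, -4.33)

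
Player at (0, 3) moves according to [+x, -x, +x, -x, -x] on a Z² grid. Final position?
(-1, 3)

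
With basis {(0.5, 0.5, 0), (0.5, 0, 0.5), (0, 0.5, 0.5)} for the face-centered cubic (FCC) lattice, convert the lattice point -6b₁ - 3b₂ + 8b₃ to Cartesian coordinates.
(-4.5, 1, 2.5)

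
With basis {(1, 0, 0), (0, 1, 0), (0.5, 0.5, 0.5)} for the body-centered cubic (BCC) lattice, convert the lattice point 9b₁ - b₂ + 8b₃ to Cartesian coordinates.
(13, 3, 4)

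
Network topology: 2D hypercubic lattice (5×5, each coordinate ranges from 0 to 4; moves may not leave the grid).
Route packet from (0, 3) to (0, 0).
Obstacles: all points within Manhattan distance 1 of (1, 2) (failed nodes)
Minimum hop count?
11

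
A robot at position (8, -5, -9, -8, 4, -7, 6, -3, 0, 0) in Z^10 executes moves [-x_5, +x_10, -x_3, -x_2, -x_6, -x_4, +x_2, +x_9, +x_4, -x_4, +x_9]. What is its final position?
(8, -5, -10, -9, 3, -8, 6, -3, 2, 1)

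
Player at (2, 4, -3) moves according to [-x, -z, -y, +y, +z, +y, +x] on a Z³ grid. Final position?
(2, 5, -3)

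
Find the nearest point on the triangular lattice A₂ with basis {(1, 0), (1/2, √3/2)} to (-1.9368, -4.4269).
(-1.5, -4.33)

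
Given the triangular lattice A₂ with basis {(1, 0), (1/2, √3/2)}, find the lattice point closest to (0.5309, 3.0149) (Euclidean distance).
(0.5, 2.598)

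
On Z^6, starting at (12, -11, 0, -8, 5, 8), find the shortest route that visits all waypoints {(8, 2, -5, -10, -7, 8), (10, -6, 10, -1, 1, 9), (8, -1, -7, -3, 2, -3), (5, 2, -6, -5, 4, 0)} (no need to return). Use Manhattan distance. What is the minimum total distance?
110
(one optimal route: (12, -11, 0, -8, 5, 8) → (10, -6, 10, -1, 1, 9) → (8, -1, -7, -3, 2, -3) → (5, 2, -6, -5, 4, 0) → (8, 2, -5, -10, -7, 8))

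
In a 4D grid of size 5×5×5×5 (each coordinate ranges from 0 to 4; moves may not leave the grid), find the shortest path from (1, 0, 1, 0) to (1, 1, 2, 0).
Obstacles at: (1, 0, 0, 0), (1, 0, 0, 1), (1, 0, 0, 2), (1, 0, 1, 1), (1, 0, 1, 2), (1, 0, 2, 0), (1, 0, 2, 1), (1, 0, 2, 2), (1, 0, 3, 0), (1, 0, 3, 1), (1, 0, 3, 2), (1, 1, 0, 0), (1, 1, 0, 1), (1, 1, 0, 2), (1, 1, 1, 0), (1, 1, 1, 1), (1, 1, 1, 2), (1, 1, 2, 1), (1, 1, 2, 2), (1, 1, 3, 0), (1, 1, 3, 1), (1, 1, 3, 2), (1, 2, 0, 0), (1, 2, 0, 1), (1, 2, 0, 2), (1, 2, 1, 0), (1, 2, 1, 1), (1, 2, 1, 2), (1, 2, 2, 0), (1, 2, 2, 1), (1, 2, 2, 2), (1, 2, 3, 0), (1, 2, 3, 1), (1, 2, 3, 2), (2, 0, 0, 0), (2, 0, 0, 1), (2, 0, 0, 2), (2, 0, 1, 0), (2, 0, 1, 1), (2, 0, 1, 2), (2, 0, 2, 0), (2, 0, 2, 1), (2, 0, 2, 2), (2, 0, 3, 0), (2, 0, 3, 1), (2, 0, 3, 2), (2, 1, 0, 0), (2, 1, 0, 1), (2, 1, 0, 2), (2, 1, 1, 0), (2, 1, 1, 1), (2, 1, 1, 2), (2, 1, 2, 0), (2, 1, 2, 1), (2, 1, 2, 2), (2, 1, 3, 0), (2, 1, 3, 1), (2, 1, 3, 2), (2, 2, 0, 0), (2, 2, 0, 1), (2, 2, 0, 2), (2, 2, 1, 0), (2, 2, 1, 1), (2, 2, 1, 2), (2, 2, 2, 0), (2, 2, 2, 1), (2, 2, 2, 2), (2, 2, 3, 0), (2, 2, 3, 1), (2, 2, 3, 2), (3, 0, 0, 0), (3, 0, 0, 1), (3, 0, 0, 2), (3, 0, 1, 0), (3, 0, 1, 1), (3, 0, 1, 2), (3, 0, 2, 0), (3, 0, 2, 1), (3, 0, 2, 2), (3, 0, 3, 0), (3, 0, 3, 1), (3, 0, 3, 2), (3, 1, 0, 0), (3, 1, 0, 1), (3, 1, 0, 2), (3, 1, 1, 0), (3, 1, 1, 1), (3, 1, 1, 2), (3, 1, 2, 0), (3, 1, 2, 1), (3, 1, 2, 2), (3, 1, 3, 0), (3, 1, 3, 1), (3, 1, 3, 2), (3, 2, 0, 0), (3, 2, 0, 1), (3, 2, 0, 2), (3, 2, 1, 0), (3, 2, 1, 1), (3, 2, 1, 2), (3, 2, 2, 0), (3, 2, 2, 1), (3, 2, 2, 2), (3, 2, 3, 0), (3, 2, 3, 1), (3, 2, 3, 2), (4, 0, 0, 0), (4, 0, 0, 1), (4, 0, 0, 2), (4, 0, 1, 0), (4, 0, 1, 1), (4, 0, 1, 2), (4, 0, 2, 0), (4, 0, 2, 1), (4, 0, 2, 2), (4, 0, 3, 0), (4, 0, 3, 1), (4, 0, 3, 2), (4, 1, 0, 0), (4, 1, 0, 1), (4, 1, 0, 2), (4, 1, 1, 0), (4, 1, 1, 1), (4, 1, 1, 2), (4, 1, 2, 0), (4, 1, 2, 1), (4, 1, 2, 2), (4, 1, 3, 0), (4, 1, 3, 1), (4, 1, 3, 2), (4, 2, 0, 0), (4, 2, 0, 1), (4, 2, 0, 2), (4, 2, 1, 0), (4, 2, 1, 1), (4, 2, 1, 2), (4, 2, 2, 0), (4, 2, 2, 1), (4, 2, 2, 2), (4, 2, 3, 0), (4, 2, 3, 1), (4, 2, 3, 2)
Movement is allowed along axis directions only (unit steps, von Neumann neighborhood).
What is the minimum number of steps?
4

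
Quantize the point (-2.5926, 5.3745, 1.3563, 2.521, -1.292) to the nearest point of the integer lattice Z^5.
(-3, 5, 1, 3, -1)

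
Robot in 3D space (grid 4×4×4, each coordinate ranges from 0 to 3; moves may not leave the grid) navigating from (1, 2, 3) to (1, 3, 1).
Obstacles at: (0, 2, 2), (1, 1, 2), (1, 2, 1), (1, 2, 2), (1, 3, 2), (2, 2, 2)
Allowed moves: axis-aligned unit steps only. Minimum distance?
5
(one shortest path: (1, 2, 3) → (0, 2, 3) → (0, 3, 3) → (0, 3, 2) → (0, 3, 1) → (1, 3, 1))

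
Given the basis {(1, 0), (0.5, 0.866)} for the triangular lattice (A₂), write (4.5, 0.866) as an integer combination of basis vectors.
4b₁ + b₂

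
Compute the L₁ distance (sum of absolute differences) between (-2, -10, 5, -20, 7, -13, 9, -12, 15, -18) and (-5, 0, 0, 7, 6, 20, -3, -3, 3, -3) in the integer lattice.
127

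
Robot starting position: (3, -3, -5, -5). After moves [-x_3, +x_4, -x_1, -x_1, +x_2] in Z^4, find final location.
(1, -2, -6, -4)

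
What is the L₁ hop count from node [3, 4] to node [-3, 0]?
10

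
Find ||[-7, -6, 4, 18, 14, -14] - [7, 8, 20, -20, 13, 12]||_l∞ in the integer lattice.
38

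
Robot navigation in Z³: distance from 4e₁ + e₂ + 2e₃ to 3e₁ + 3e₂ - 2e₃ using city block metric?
7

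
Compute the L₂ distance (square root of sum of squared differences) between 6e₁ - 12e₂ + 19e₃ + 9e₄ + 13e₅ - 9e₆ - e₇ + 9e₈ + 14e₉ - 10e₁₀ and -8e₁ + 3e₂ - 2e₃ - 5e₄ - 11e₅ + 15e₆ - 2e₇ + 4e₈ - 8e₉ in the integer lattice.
53.1037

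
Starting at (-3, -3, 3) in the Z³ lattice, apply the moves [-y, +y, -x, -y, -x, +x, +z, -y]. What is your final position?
(-4, -5, 4)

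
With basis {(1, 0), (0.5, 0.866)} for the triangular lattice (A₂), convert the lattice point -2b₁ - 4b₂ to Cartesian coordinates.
(-4, -3.464)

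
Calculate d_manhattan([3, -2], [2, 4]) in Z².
7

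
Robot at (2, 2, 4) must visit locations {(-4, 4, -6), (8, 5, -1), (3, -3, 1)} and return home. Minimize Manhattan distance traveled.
60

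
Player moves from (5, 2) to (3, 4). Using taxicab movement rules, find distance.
4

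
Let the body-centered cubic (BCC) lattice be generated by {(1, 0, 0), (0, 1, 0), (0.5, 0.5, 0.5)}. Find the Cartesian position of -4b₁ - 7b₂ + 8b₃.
(0, -3, 4)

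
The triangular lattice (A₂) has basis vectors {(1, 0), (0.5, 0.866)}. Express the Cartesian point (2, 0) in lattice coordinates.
2b₁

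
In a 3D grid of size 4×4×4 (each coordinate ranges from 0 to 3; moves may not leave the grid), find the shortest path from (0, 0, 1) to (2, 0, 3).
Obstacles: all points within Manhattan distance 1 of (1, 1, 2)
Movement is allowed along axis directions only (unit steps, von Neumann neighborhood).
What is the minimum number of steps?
4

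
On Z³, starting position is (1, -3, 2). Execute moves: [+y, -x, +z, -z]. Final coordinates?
(0, -2, 2)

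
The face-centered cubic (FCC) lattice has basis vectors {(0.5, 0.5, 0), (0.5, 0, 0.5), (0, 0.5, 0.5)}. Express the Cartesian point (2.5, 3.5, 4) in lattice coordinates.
2b₁ + 3b₂ + 5b₃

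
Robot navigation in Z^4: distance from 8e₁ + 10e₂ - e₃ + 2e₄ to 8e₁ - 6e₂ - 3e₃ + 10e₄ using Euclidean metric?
18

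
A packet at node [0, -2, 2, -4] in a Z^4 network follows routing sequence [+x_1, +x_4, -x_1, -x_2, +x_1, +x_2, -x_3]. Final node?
(1, -2, 1, -3)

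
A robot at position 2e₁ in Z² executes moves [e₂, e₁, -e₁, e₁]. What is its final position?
(3, 1)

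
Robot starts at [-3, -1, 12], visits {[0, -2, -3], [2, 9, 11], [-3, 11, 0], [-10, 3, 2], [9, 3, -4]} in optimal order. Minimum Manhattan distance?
86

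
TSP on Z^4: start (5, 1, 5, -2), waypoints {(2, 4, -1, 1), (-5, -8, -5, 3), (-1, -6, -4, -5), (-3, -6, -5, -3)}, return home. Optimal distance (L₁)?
80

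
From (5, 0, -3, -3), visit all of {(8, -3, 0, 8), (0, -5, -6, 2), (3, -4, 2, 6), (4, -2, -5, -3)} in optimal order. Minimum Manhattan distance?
44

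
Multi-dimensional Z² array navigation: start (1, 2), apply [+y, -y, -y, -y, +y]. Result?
(1, 1)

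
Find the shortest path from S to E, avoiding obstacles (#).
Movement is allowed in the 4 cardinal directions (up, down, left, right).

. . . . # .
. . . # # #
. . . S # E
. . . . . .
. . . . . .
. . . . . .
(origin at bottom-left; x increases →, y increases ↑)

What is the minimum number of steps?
4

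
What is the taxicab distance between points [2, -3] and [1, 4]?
8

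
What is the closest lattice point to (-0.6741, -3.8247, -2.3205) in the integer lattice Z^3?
(-1, -4, -2)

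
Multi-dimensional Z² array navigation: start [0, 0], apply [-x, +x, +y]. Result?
(0, 1)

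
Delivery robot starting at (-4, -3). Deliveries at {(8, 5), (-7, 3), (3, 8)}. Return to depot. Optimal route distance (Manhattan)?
52
(one optimal route: (-4, -3) → (8, 5) → (3, 8) → (-7, 3) → (-4, -3))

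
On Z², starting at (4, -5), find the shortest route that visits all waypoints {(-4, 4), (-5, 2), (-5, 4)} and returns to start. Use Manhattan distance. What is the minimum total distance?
36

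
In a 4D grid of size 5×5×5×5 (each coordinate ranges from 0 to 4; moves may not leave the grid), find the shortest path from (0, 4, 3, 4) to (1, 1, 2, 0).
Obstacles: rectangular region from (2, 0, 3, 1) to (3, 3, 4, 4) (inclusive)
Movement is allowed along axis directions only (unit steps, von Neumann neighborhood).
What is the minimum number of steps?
9
(one shortest path: (0, 4, 3, 4) → (1, 4, 3, 4) → (1, 3, 3, 4) → (1, 2, 3, 4) → (1, 1, 3, 4) → (1, 1, 2, 4) → (1, 1, 2, 3) → (1, 1, 2, 2) → (1, 1, 2, 1) → (1, 1, 2, 0))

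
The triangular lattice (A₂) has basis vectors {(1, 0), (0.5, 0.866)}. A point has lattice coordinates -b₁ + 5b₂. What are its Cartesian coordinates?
(1.5, 4.33)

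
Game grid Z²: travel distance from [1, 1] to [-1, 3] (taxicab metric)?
4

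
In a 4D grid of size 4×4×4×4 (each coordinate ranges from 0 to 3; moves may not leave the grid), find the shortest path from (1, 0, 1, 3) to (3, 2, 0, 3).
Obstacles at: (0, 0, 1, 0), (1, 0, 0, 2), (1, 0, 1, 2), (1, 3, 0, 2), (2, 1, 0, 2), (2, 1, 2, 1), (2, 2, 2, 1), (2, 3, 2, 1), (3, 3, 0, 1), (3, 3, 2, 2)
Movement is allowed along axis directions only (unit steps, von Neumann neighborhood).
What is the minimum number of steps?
5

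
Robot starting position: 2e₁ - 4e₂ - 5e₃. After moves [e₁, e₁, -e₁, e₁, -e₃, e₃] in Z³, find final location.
(4, -4, -5)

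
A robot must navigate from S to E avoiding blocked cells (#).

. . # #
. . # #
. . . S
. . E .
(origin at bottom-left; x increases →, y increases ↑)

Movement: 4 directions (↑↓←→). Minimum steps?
2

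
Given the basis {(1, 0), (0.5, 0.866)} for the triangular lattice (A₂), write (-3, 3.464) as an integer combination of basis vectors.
-5b₁ + 4b₂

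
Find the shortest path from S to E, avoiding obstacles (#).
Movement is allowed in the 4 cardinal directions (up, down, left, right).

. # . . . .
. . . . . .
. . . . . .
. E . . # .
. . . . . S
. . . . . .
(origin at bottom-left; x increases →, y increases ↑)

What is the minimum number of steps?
5
(one shortest path: (5, 1) → (4, 1) → (3, 1) → (2, 1) → (1, 1) → (1, 2))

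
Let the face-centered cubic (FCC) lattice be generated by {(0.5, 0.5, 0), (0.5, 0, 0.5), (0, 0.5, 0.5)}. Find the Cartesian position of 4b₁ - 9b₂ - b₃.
(-2.5, 1.5, -5)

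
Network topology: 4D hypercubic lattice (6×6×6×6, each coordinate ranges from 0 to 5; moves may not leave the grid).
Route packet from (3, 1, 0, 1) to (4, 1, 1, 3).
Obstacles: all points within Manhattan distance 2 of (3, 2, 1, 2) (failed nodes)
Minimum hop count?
4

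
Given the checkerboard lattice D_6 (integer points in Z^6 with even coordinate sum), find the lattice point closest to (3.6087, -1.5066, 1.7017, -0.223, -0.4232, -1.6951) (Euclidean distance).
(4, -2, 2, 0, 0, -2)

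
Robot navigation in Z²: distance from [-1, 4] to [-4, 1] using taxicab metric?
6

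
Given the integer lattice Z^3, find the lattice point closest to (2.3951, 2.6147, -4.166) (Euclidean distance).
(2, 3, -4)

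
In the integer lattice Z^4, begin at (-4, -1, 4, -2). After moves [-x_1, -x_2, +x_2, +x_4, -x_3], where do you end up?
(-5, -1, 3, -1)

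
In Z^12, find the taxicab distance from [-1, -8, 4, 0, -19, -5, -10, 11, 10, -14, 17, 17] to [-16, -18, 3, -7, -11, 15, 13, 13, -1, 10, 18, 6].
133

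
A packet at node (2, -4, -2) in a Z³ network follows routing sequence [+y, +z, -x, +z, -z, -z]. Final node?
(1, -3, -2)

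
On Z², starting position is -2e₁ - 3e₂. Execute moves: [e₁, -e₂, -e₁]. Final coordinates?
(-2, -4)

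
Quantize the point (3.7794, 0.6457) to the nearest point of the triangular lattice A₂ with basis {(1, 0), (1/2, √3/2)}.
(3.5, 0.866)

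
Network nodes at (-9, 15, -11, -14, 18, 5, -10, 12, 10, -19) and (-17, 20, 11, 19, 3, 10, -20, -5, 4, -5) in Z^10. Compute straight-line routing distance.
50.3289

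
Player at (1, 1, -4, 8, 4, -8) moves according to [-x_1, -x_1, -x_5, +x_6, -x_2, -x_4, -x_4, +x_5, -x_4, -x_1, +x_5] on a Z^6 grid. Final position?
(-2, 0, -4, 5, 5, -7)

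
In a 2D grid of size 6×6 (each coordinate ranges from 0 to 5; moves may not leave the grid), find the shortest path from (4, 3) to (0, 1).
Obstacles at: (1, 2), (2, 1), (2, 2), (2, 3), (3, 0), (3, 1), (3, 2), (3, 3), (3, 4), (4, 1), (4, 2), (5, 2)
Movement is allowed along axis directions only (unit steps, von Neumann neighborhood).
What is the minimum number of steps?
10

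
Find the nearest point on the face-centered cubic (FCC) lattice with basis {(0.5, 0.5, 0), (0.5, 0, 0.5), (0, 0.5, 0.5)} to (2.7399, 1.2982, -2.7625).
(2.5, 1.5, -3)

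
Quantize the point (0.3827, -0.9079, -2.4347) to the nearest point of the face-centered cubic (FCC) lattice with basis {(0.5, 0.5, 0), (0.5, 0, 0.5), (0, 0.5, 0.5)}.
(0.5, -1, -2.5)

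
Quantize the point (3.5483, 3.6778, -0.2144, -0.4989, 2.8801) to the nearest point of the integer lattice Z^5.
(4, 4, 0, 0, 3)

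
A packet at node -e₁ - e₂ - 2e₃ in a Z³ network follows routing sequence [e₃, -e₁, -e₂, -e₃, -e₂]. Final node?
(-2, -3, -2)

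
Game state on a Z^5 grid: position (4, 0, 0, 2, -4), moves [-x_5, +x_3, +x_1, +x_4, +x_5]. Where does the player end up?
(5, 0, 1, 3, -4)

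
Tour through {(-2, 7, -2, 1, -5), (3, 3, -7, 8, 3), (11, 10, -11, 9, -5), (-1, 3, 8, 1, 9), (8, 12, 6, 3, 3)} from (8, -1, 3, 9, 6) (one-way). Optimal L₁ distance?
139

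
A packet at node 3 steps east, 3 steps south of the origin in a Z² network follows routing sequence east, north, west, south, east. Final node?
(4, -3)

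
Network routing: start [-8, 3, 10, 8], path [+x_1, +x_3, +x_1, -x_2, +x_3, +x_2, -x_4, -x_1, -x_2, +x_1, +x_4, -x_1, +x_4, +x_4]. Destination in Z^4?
(-7, 2, 12, 10)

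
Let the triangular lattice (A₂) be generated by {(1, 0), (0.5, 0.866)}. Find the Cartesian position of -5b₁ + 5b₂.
(-2.5, 4.33)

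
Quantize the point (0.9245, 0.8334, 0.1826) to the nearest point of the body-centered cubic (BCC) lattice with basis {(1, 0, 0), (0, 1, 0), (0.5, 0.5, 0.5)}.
(1, 1, 0)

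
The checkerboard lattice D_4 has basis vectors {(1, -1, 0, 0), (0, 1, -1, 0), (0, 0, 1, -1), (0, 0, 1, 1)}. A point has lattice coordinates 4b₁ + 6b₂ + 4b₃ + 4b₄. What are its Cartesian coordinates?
(4, 2, 2, 0)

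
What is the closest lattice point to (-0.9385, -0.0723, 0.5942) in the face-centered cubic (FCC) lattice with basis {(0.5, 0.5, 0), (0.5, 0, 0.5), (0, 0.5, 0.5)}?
(-1, 0, 1)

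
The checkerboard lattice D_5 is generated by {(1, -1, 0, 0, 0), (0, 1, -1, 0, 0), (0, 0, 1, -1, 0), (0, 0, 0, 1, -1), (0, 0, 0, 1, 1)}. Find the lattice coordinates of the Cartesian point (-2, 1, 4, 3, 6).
-2b₁ - b₂ + 3b₃ + 6b₅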